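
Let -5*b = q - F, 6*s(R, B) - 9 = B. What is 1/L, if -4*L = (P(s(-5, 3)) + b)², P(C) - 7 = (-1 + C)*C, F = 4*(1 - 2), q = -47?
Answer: -25/1936 ≈ -0.012913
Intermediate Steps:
s(R, B) = 3/2 + B/6
F = -4 (F = 4*(-1) = -4)
P(C) = 7 + C*(-1 + C) (P(C) = 7 + (-1 + C)*C = 7 + C*(-1 + C))
b = 43/5 (b = -(-47 - 1*(-4))/5 = -(-47 + 4)/5 = -⅕*(-43) = 43/5 ≈ 8.6000)
L = -1936/25 (L = -((7 + (3/2 + (⅙)*3)² - (3/2 + (⅙)*3)) + 43/5)²/4 = -((7 + (3/2 + ½)² - (3/2 + ½)) + 43/5)²/4 = -((7 + 2² - 1*2) + 43/5)²/4 = -((7 + 4 - 2) + 43/5)²/4 = -(9 + 43/5)²/4 = -(88/5)²/4 = -¼*7744/25 = -1936/25 ≈ -77.440)
1/L = 1/(-1936/25) = -25/1936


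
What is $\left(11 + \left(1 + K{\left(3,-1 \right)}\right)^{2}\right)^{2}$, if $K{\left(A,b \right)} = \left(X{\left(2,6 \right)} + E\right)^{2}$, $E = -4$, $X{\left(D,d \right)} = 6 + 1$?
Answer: $12321$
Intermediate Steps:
$X{\left(D,d \right)} = 7$
$K{\left(A,b \right)} = 9$ ($K{\left(A,b \right)} = \left(7 - 4\right)^{2} = 3^{2} = 9$)
$\left(11 + \left(1 + K{\left(3,-1 \right)}\right)^{2}\right)^{2} = \left(11 + \left(1 + 9\right)^{2}\right)^{2} = \left(11 + 10^{2}\right)^{2} = \left(11 + 100\right)^{2} = 111^{2} = 12321$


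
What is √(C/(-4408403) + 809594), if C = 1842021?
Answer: √15733655447154161483/4408403 ≈ 899.77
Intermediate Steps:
√(C/(-4408403) + 809594) = √(1842021/(-4408403) + 809594) = √(1842021*(-1/4408403) + 809594) = √(-1842021/4408403 + 809594) = √(3569014776361/4408403) = √15733655447154161483/4408403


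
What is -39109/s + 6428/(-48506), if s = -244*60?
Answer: 901457617/355063920 ≈ 2.5389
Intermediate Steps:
s = -14640
-39109/s + 6428/(-48506) = -39109/(-14640) + 6428/(-48506) = -39109*(-1/14640) + 6428*(-1/48506) = 39109/14640 - 3214/24253 = 901457617/355063920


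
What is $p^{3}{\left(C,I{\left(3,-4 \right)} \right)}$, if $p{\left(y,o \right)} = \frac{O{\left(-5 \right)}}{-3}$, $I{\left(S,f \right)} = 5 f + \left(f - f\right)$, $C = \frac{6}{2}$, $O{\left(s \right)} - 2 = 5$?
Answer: $- \frac{343}{27} \approx -12.704$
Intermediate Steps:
$O{\left(s \right)} = 7$ ($O{\left(s \right)} = 2 + 5 = 7$)
$C = 3$ ($C = 6 \cdot \frac{1}{2} = 3$)
$I{\left(S,f \right)} = 5 f$ ($I{\left(S,f \right)} = 5 f + 0 = 5 f$)
$p{\left(y,o \right)} = - \frac{7}{3}$ ($p{\left(y,o \right)} = \frac{7}{-3} = 7 \left(- \frac{1}{3}\right) = - \frac{7}{3}$)
$p^{3}{\left(C,I{\left(3,-4 \right)} \right)} = \left(- \frac{7}{3}\right)^{3} = - \frac{343}{27}$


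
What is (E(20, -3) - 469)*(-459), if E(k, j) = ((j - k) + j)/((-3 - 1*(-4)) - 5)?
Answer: 424575/2 ≈ 2.1229e+5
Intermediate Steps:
E(k, j) = -j/2 + k/4 (E(k, j) = (-k + 2*j)/((-3 + 4) - 5) = (-k + 2*j)/(1 - 5) = (-k + 2*j)/(-4) = (-k + 2*j)*(-1/4) = -j/2 + k/4)
(E(20, -3) - 469)*(-459) = ((-1/2*(-3) + (1/4)*20) - 469)*(-459) = ((3/2 + 5) - 469)*(-459) = (13/2 - 469)*(-459) = -925/2*(-459) = 424575/2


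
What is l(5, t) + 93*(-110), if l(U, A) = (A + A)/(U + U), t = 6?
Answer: -51144/5 ≈ -10229.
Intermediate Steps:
l(U, A) = A/U (l(U, A) = (2*A)/((2*U)) = (2*A)*(1/(2*U)) = A/U)
l(5, t) + 93*(-110) = 6/5 + 93*(-110) = 6*(⅕) - 10230 = 6/5 - 10230 = -51144/5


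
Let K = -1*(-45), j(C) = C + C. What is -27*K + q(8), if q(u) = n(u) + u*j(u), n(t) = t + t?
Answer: -1071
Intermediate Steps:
n(t) = 2*t
j(C) = 2*C
K = 45
q(u) = 2*u + 2*u² (q(u) = 2*u + u*(2*u) = 2*u + 2*u²)
-27*K + q(8) = -27*45 + 2*8*(1 + 8) = -1215 + 2*8*9 = -1215 + 144 = -1071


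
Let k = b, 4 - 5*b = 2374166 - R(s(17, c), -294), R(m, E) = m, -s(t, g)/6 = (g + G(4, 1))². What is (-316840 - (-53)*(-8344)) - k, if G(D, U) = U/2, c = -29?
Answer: -2832649/10 ≈ -2.8327e+5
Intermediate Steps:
G(D, U) = U/2 (G(D, U) = U*(½) = U/2)
s(t, g) = -6*(½ + g)² (s(t, g) = -6*(g + (½)*1)² = -6*(g + ½)² = -6*(½ + g)²)
b = -4758071/10 (b = ⅘ - (2374166 - (-3)*(1 + 2*(-29))²/2)/5 = ⅘ - (2374166 - (-3)*(1 - 58)²/2)/5 = ⅘ - (2374166 - (-3)*(-57)²/2)/5 = ⅘ - (2374166 - (-3)*3249/2)/5 = ⅘ - (2374166 - 1*(-9747/2))/5 = ⅘ - (2374166 + 9747/2)/5 = ⅘ - ⅕*4758079/2 = ⅘ - 4758079/10 = -4758071/10 ≈ -4.7581e+5)
k = -4758071/10 ≈ -4.7581e+5
(-316840 - (-53)*(-8344)) - k = (-316840 - (-53)*(-8344)) - 1*(-4758071/10) = (-316840 - 1*442232) + 4758071/10 = (-316840 - 442232) + 4758071/10 = -759072 + 4758071/10 = -2832649/10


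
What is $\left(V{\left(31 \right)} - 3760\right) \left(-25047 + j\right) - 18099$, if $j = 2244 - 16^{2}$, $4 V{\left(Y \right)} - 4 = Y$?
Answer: $\frac{345927899}{4} \approx 8.6482 \cdot 10^{7}$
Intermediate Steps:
$V{\left(Y \right)} = 1 + \frac{Y}{4}$
$j = 1988$ ($j = 2244 - 256 = 1988$)
$\left(V{\left(31 \right)} - 3760\right) \left(-25047 + j\right) - 18099 = \left(\left(1 + \frac{1}{4} \cdot 31\right) - 3760\right) \left(-25047 + 1988\right) - 18099 = \left(\left(1 + \frac{31}{4}\right) - 3760\right) \left(-23059\right) - 18099 = \left(\frac{35}{4} - 3760\right) \left(-23059\right) - 18099 = \left(- \frac{15005}{4}\right) \left(-23059\right) - 18099 = \frac{346000295}{4} - 18099 = \frac{345927899}{4}$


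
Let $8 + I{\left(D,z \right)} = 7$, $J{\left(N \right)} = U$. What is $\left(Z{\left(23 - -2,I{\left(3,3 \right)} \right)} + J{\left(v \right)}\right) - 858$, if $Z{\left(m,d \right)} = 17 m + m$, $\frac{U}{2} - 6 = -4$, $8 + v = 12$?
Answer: $-404$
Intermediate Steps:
$v = 4$ ($v = -8 + 12 = 4$)
$U = 4$ ($U = 12 + 2 \left(-4\right) = 12 - 8 = 4$)
$J{\left(N \right)} = 4$
$I{\left(D,z \right)} = -1$ ($I{\left(D,z \right)} = -8 + 7 = -1$)
$Z{\left(m,d \right)} = 18 m$
$\left(Z{\left(23 - -2,I{\left(3,3 \right)} \right)} + J{\left(v \right)}\right) - 858 = \left(18 \left(23 - -2\right) + 4\right) - 858 = \left(18 \left(23 + 2\right) + 4\right) - 858 = \left(18 \cdot 25 + 4\right) - 858 = \left(450 + 4\right) - 858 = 454 - 858 = -404$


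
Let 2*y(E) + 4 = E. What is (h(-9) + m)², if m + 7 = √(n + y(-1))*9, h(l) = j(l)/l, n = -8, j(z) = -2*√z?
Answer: (-42 + 4*I + 27*I*√42)²/36 ≈ -840.83 - 417.62*I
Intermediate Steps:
y(E) = -2 + E/2
h(l) = -2/√l (h(l) = (-2*√l)/l = -2/√l)
m = -7 + 9*I*√42/2 (m = -7 + √(-8 + (-2 + (½)*(-1)))*9 = -7 + √(-8 + (-2 - ½))*9 = -7 + √(-8 - 5/2)*9 = -7 + √(-21/2)*9 = -7 + (I*√42/2)*9 = -7 + 9*I*√42/2 ≈ -7.0 + 29.163*I)
(h(-9) + m)² = (-(-2)*I/3 + (-7 + 9*I*√42/2))² = (2*I/3 + (-7 + 9*I*√42/2))² = (-7 + 2*I/3 + 9*I*√42/2)²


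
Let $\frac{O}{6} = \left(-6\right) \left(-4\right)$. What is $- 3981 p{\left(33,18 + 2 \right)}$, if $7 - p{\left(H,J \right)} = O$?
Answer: $545397$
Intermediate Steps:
$O = 144$ ($O = 6 \left(\left(-6\right) \left(-4\right)\right) = 6 \cdot 24 = 144$)
$p{\left(H,J \right)} = -137$ ($p{\left(H,J \right)} = 7 - 144 = -137$)
$- 3981 p{\left(33,18 + 2 \right)} = \left(-3981\right) \left(-137\right) = 545397$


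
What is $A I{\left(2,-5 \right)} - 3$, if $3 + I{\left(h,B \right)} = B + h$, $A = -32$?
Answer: $189$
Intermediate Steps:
$I{\left(h,B \right)} = -3 + B + h$ ($I{\left(h,B \right)} = -3 + \left(B + h\right) = -3 + B + h$)
$A I{\left(2,-5 \right)} - 3 = - 32 \left(-3 - 5 + 2\right) - 3 = \left(-32\right) \left(-6\right) - 3 = 192 - 3 = 189$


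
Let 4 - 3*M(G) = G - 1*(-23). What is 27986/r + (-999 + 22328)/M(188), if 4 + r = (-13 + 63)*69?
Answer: -35784350/118887 ≈ -300.99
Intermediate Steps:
M(G) = -19/3 - G/3 (M(G) = 4/3 - (G - 1*(-23))/3 = 4/3 - (G + 23)/3 = 4/3 - (23 + G)/3 = 4/3 + (-23/3 - G/3) = -19/3 - G/3)
r = 3446 (r = -4 + (-13 + 63)*69 = -4 + 50*69 = -4 + 3450 = 3446)
27986/r + (-999 + 22328)/M(188) = 27986/3446 + (-999 + 22328)/(-19/3 - ⅓*188) = 27986*(1/3446) + 21329/(-19/3 - 188/3) = 13993/1723 + 21329/(-69) = 13993/1723 + 21329*(-1/69) = 13993/1723 - 21329/69 = -35784350/118887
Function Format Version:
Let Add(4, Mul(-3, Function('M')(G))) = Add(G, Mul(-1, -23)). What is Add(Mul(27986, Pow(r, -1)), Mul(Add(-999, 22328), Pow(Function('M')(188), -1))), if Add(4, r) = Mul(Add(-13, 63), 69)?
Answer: Rational(-35784350, 118887) ≈ -300.99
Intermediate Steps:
Function('M')(G) = Add(Rational(-19, 3), Mul(Rational(-1, 3), G)) (Function('M')(G) = Add(Rational(4, 3), Mul(Rational(-1, 3), Add(G, Mul(-1, -23)))) = Add(Rational(4, 3), Mul(Rational(-1, 3), Add(G, 23))) = Add(Rational(4, 3), Mul(Rational(-1, 3), Add(23, G))) = Add(Rational(4, 3), Add(Rational(-23, 3), Mul(Rational(-1, 3), G))) = Add(Rational(-19, 3), Mul(Rational(-1, 3), G)))
r = 3446 (r = Add(-4, Mul(Add(-13, 63), 69)) = Add(-4, Mul(50, 69)) = Add(-4, 3450) = 3446)
Add(Mul(27986, Pow(r, -1)), Mul(Add(-999, 22328), Pow(Function('M')(188), -1))) = Add(Mul(27986, Pow(3446, -1)), Mul(Add(-999, 22328), Pow(Add(Rational(-19, 3), Mul(Rational(-1, 3), 188)), -1))) = Add(Mul(27986, Rational(1, 3446)), Mul(21329, Pow(Add(Rational(-19, 3), Rational(-188, 3)), -1))) = Add(Rational(13993, 1723), Mul(21329, Pow(-69, -1))) = Add(Rational(13993, 1723), Mul(21329, Rational(-1, 69))) = Add(Rational(13993, 1723), Rational(-21329, 69)) = Rational(-35784350, 118887)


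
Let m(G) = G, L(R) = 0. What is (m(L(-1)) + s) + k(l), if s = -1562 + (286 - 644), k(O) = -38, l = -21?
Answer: -1958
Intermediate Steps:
s = -1920 (s = -1562 - 358 = -1920)
(m(L(-1)) + s) + k(l) = (0 - 1920) - 38 = -1920 - 38 = -1958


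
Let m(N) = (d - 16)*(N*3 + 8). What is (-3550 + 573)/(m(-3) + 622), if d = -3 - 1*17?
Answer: -2977/658 ≈ -4.5243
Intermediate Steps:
d = -20 (d = -3 - 17 = -20)
m(N) = -288 - 108*N (m(N) = (-20 - 16)*(N*3 + 8) = -36*(3*N + 8) = -36*(8 + 3*N) = -288 - 108*N)
(-3550 + 573)/(m(-3) + 622) = (-3550 + 573)/((-288 - 108*(-3)) + 622) = -2977/((-288 + 324) + 622) = -2977/(36 + 622) = -2977/658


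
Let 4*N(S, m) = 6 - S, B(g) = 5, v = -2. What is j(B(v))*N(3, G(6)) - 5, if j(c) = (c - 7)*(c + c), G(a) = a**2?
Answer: -20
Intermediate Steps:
N(S, m) = 3/2 - S/4 (N(S, m) = (6 - S)/4 = 3/2 - S/4)
j(c) = 2*c*(-7 + c) (j(c) = (-7 + c)*(2*c) = 2*c*(-7 + c))
j(B(v))*N(3, G(6)) - 5 = (2*5*(-7 + 5))*(3/2 - 1/4*3) - 5 = (2*5*(-2))*(3/2 - 3/4) - 5 = -20*3/4 - 5 = -15 - 5 = -20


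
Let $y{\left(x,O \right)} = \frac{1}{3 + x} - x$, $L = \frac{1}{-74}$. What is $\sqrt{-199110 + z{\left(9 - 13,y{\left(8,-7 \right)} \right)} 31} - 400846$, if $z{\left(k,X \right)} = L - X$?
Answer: $-400846 + \frac{i \sqrt{131767310642}}{814} \approx -4.0085 \cdot 10^{5} + 445.94 i$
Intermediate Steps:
$L = - \frac{1}{74} \approx -0.013514$
$z{\left(k,X \right)} = - \frac{1}{74} - X$
$\sqrt{-199110 + z{\left(9 - 13,y{\left(8,-7 \right)} \right)} 31} - 400846 = \sqrt{-199110 + \left(- \frac{1}{74} - \frac{1 - 8^{2} - 24}{3 + 8}\right) 31} - 400846 = \sqrt{-199110 + \left(- \frac{1}{74} - \frac{1 - 64 - 24}{11}\right) 31} - 400846 = \sqrt{-199110 + \left(- \frac{1}{74} - \frac{1}{11} \left(-87\right)\right) 31} - 400846 = \sqrt{-199110 + \left(- \frac{1}{74} - - \frac{87}{11}\right) 31} - 400846 = \sqrt{-199110 + \left(- \frac{1}{74} + \frac{87}{11}\right) 31} - 400846 = \sqrt{-199110 + \frac{6427}{814} \cdot 31} - 400846 = \sqrt{-199110 + \frac{199237}{814}} - 400846 = \sqrt{- \frac{161876303}{814}} - 400846 = \frac{i \sqrt{131767310642}}{814} - 400846 = -400846 + \frac{i \sqrt{131767310642}}{814}$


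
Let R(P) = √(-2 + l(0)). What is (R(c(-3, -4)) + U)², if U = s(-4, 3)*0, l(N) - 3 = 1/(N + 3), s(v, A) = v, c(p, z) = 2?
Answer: 4/3 ≈ 1.3333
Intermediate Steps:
l(N) = 3 + 1/(3 + N) (l(N) = 3 + 1/(N + 3) = 3 + 1/(3 + N))
R(P) = 2*√3/3 (R(P) = √(-2 + (10 + 3*0)/(3 + 0)) = √(-2 + (10 + 0)/3) = √(-2 + (⅓)*10) = √(-2 + 10/3) = √(4/3) = 2*√3/3)
U = 0 (U = -4*0 = 0)
(R(c(-3, -4)) + U)² = (2*√3/3 + 0)² = (2*√3/3)² = 4/3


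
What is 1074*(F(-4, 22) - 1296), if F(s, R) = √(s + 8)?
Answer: -1389756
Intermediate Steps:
F(s, R) = √(8 + s)
1074*(F(-4, 22) - 1296) = 1074*(√(8 - 4) - 1296) = 1074*(√4 - 1296) = 1074*(2 - 1296) = 1074*(-1294) = -1389756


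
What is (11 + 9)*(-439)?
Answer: -8780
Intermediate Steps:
(11 + 9)*(-439) = 20*(-439) = -8780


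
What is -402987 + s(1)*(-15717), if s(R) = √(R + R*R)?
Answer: -402987 - 15717*√2 ≈ -4.2521e+5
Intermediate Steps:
s(R) = √(R + R²)
-402987 + s(1)*(-15717) = -402987 + √(1*(1 + 1))*(-15717) = -402987 + √(1*2)*(-15717) = -402987 + √2*(-15717) = -402987 - 15717*√2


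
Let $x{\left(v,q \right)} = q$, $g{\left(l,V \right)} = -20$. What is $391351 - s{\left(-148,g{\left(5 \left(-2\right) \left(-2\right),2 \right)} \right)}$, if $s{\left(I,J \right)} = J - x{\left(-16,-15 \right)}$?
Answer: $391356$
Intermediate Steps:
$s{\left(I,J \right)} = 15 + J$ ($s{\left(I,J \right)} = J - -15 = J + 15 = 15 + J$)
$391351 - s{\left(-148,g{\left(5 \left(-2\right) \left(-2\right),2 \right)} \right)} = 391351 - \left(15 - 20\right) = 391351 - -5 = 391351 + 5 = 391356$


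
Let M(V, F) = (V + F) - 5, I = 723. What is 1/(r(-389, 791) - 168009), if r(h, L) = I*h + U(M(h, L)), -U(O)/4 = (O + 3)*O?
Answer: -1/1084456 ≈ -9.2212e-7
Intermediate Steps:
M(V, F) = -5 + F + V (M(V, F) = (F + V) - 5 = -5 + F + V)
U(O) = -4*O*(3 + O) (U(O) = -4*(O + 3)*O = -4*(3 + O)*O = -4*O*(3 + O))
r(h, L) = 723*h - 4*(-5 + L + h)*(-2 + L + h) (r(h, L) = 723*h - 4*(-5 + L + h)*(3 + (-5 + L + h)) = 723*h - 4*(-5 + L + h)*(-2 + L + h))
1/(r(-389, 791) - 168009) = 1/((723*(-389) - 4*(-5 + 791 - 389)*(-2 + 791 - 389)) - 168009) = 1/((-281247 - 4*397*400) - 168009) = 1/((-281247 - 635200) - 168009) = 1/(-916447 - 168009) = 1/(-1084456) = -1/1084456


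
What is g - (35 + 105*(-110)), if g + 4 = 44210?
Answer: 55721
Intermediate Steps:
g = 44206 (g = -4 + 44210 = 44206)
g - (35 + 105*(-110)) = 44206 - (35 + 105*(-110)) = 44206 - (35 - 11550) = 44206 - 1*(-11515) = 44206 + 11515 = 55721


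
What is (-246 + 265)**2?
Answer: 361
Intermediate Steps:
(-246 + 265)**2 = 19**2 = 361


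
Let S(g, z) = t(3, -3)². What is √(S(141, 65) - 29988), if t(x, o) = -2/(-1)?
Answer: 4*I*√1874 ≈ 173.16*I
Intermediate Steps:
t(x, o) = 2 (t(x, o) = -2*(-1) = 2)
S(g, z) = 4 (S(g, z) = 2² = 4)
√(S(141, 65) - 29988) = √(4 - 29988) = √(-29984) = 4*I*√1874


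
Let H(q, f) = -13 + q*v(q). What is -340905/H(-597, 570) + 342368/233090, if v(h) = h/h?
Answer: 612849161/1093730 ≈ 560.33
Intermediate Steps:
v(h) = 1
H(q, f) = -13 + q (H(q, f) = -13 + q*1 = -13 + q)
-340905/H(-597, 570) + 342368/233090 = -340905/(-13 - 597) + 342368/233090 = -340905/(-610) + 342368*(1/233090) = -340905*(-1/610) + 13168/8965 = 68181/122 + 13168/8965 = 612849161/1093730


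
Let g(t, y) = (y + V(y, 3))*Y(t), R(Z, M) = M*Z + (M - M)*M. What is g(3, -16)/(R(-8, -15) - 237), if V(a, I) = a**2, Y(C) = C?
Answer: -80/13 ≈ -6.1538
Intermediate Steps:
R(Z, M) = M*Z (R(Z, M) = M*Z + 0*M = M*Z + 0 = M*Z)
g(t, y) = t*(y + y**2) (g(t, y) = (y + y**2)*t = t*(y + y**2))
g(3, -16)/(R(-8, -15) - 237) = (3*(-16)*(1 - 16))/(-15*(-8) - 237) = (3*(-16)*(-15))/(120 - 237) = 720/(-117) = 720*(-1/117) = -80/13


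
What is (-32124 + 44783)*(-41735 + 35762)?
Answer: -75612207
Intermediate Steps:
(-32124 + 44783)*(-41735 + 35762) = 12659*(-5973) = -75612207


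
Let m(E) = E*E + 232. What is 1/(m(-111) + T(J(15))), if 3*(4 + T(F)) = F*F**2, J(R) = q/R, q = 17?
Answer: 10125/127063538 ≈ 7.9685e-5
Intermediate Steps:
m(E) = 232 + E**2 (m(E) = E**2 + 232 = 232 + E**2)
J(R) = 17/R
T(F) = -4 + F**3/3 (T(F) = -4 + (F*F**2)/3 = -4 + F**3/3)
1/(m(-111) + T(J(15))) = 1/((232 + (-111)**2) + (-4 + (17/15)**3/3)) = 1/((232 + 12321) + (-4 + (17*(1/15))**3/3)) = 1/(12553 + (-4 + (17/15)**3/3)) = 1/(12553 + (-4 + (1/3)*(4913/3375))) = 1/(12553 + (-4 + 4913/10125)) = 1/(12553 - 35587/10125) = 1/(127063538/10125) = 10125/127063538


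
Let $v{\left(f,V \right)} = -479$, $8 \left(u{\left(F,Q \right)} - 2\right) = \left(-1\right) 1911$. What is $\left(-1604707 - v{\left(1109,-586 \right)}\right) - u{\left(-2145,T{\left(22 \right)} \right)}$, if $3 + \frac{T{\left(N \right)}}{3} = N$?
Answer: $- \frac{12831929}{8} \approx -1.604 \cdot 10^{6}$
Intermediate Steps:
$T{\left(N \right)} = -9 + 3 N$
$u{\left(F,Q \right)} = - \frac{1895}{8}$ ($u{\left(F,Q \right)} = 2 + \frac{\left(-1\right) 1911}{8} = 2 + \frac{1}{8} \left(-1911\right) = 2 - \frac{1911}{8} = - \frac{1895}{8}$)
$\left(-1604707 - v{\left(1109,-586 \right)}\right) - u{\left(-2145,T{\left(22 \right)} \right)} = \left(-1604707 - -479\right) - - \frac{1895}{8} = \left(-1604707 + 479\right) + \frac{1895}{8} = -1604228 + \frac{1895}{8} = - \frac{12831929}{8}$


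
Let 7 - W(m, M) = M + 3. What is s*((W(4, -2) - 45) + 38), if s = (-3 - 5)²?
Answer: -64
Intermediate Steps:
W(m, M) = 4 - M (W(m, M) = 7 - (M + 3) = 7 - (3 + M) = 7 + (-3 - M) = 4 - M)
s = 64 (s = (-8)² = 64)
s*((W(4, -2) - 45) + 38) = 64*(((4 - 1*(-2)) - 45) + 38) = 64*(((4 + 2) - 45) + 38) = 64*((6 - 45) + 38) = 64*(-39 + 38) = 64*(-1) = -64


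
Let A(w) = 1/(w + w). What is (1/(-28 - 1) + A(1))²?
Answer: 729/3364 ≈ 0.21671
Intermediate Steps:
A(w) = 1/(2*w)
(1/(-28 - 1) + A(1))² = (1/(-28 - 1) + (½)/1)² = (1/(-29) + (½)*1)² = (-1/29 + ½)² = (27/58)² = 729/3364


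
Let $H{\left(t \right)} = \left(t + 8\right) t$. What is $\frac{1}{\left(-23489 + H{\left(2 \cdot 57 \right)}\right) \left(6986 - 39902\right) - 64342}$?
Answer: $\frac{1}{315303854} \approx 3.1715 \cdot 10^{-9}$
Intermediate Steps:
$H{\left(t \right)} = t \left(8 + t\right)$ ($H{\left(t \right)} = \left(8 + t\right) t = t \left(8 + t\right)$)
$\frac{1}{\left(-23489 + H{\left(2 \cdot 57 \right)}\right) \left(6986 - 39902\right) - 64342} = \frac{1}{\left(-23489 + 2 \cdot 57 \left(8 + 2 \cdot 57\right)\right) \left(6986 - 39902\right) - 64342} = \frac{1}{\left(-23489 + 114 \left(8 + 114\right)\right) \left(-32916\right) - 64342} = \frac{1}{\left(-23489 + 114 \cdot 122\right) \left(-32916\right) - 64342} = \frac{1}{\left(-23489 + 13908\right) \left(-32916\right) - 64342} = \frac{1}{\left(-9581\right) \left(-32916\right) - 64342} = \frac{1}{315368196 - 64342} = \frac{1}{315303854}$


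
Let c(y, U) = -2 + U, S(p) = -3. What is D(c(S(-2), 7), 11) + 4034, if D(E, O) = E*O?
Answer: 4089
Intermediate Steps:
D(c(S(-2), 7), 11) + 4034 = (-2 + 7)*11 + 4034 = 5*11 + 4034 = 55 + 4034 = 4089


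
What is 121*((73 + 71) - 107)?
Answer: 4477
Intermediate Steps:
121*((73 + 71) - 107) = 121*(144 - 107) = 121*37 = 4477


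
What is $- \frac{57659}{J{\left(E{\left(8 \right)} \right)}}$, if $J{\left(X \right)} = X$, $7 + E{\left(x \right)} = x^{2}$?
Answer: $- \frac{57659}{57} \approx -1011.6$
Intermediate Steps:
$E{\left(x \right)} = -7 + x^{2}$
$- \frac{57659}{J{\left(E{\left(8 \right)} \right)}} = - \frac{57659}{-7 + 8^{2}} = - \frac{57659}{-7 + 64} = - \frac{57659}{57}$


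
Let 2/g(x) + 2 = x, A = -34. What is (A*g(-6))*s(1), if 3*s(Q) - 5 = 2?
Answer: 119/6 ≈ 19.833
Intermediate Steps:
g(x) = 2/(-2 + x)
s(Q) = 7/3 (s(Q) = 5/3 + (⅓)*2 = 5/3 + ⅔ = 7/3)
(A*g(-6))*s(1) = -68/(-2 - 6)*(7/3) = -68/(-8)*(7/3) = -68*(-1)/8*(7/3) = -34*(-¼)*(7/3) = (17/2)*(7/3) = 119/6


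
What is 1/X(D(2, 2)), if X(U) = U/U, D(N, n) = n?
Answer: 1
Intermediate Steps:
X(U) = 1
1/X(D(2, 2)) = 1/1 = 1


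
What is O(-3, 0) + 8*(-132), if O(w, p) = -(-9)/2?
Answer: -2103/2 ≈ -1051.5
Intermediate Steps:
O(w, p) = 9/2 (O(w, p) = -(-9)/2 = -1*(-9/2) = 9/2)
O(-3, 0) + 8*(-132) = 9/2 + 8*(-132) = 9/2 - 1056 = -2103/2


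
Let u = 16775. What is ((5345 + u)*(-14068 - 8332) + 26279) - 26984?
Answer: -495488705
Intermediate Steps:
((5345 + u)*(-14068 - 8332) + 26279) - 26984 = ((5345 + 16775)*(-14068 - 8332) + 26279) - 26984 = (22120*(-22400) + 26279) - 26984 = (-495488000 + 26279) - 26984 = -495461721 - 26984 = -495488705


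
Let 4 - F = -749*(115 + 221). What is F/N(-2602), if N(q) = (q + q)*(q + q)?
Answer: 62917/6770404 ≈ 0.0092929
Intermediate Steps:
F = 251668 (F = 4 - (-749)*(115 + 221) = 4 - (-749)*336 = 4 - 1*(-251664) = 4 + 251664 = 251668)
N(q) = 4*q² (N(q) = (2*q)*(2*q) = 4*q²)
F/N(-2602) = 251668/((4*(-2602)²)) = 251668/((4*6770404)) = 251668/27081616 = 251668*(1/27081616) = 62917/6770404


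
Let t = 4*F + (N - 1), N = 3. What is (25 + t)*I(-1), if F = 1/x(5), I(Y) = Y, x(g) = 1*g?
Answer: -139/5 ≈ -27.800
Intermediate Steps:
x(g) = g
F = ⅕ (F = 1/5 = ⅕ ≈ 0.20000)
t = 14/5 (t = 4*(⅕) + (3 - 1) = ⅘ + 2 = 14/5 ≈ 2.8000)
(25 + t)*I(-1) = (25 + 14/5)*(-1) = (139/5)*(-1) = -139/5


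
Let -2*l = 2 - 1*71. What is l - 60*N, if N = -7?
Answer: 909/2 ≈ 454.50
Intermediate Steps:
l = 69/2 (l = -(2 - 1*71)/2 = -(2 - 71)/2 = -½*(-69) = 69/2 ≈ 34.500)
l - 60*N = 69/2 - 60*(-7) = 69/2 + 420 = 909/2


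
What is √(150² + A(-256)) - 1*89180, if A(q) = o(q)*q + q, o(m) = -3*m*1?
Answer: -89180 + 2*I*√43591 ≈ -89180.0 + 417.57*I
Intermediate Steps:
o(m) = -3*m
A(q) = q - 3*q² (A(q) = (-3*q)*q + q = -3*q² + q = q - 3*q²)
√(150² + A(-256)) - 1*89180 = √(150² - 256*(1 - 3*(-256))) - 1*89180 = √(22500 - 256*(1 + 768)) - 89180 = √(22500 - 256*769) - 89180 = √(22500 - 196864) - 89180 = √(-174364) - 89180 = 2*I*√43591 - 89180 = -89180 + 2*I*√43591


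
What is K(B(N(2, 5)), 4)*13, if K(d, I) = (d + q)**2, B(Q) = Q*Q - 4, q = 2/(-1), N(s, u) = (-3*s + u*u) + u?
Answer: 4223700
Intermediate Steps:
N(s, u) = u + u**2 - 3*s (N(s, u) = (-3*s + u**2) + u = (u**2 - 3*s) + u = u + u**2 - 3*s)
q = -2 (q = 2*(-1) = -2)
B(Q) = -4 + Q**2 (B(Q) = Q**2 - 4 = -4 + Q**2)
K(d, I) = (-2 + d)**2 (K(d, I) = (d - 2)**2 = (-2 + d)**2)
K(B(N(2, 5)), 4)*13 = (-2 + (-4 + (5 + 5**2 - 3*2)**2))**2*13 = (-2 + (-4 + (5 + 25 - 6)**2))**2*13 = (-2 + (-4 + 24**2))**2*13 = (-2 + (-4 + 576))**2*13 = (-2 + 572)**2*13 = 570**2*13 = 324900*13 = 4223700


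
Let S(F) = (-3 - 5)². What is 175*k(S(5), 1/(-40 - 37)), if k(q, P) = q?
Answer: 11200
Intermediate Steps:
S(F) = 64 (S(F) = (-8)² = 64)
175*k(S(5), 1/(-40 - 37)) = 175*64 = 11200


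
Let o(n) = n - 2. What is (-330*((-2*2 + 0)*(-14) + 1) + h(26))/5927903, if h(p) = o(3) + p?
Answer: -18783/5927903 ≈ -0.0031686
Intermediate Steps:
o(n) = -2 + n
h(p) = 1 + p (h(p) = (-2 + 3) + p = 1 + p)
(-330*((-2*2 + 0)*(-14) + 1) + h(26))/5927903 = (-330*((-2*2 + 0)*(-14) + 1) + (1 + 26))/5927903 = (-330*((-4 + 0)*(-14) + 1) + 27)*(1/5927903) = (-330*(-4*(-14) + 1) + 27)*(1/5927903) = (-330*(56 + 1) + 27)*(1/5927903) = (-330*57 + 27)*(1/5927903) = (-18810 + 27)*(1/5927903) = -18783*1/5927903 = -18783/5927903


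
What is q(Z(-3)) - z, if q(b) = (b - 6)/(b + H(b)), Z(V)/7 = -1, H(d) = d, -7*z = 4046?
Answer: 8105/14 ≈ 578.93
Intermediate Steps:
z = -578 (z = -⅐*4046 = -578)
Z(V) = -7 (Z(V) = 7*(-1) = -7)
q(b) = (-6 + b)/(2*b) (q(b) = (b - 6)/(b + b) = (-6 + b)/((2*b)) = (-6 + b)*(1/(2*b)) = (-6 + b)/(2*b))
q(Z(-3)) - z = (½)*(-6 - 7)/(-7) - 1*(-578) = (½)*(-⅐)*(-13) + 578 = 13/14 + 578 = 8105/14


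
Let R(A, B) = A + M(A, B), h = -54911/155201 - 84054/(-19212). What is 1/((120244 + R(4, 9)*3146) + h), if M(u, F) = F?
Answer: 496953602/80082095719271 ≈ 6.2055e-6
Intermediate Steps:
h = 1998385787/496953602 (h = -54911*1/155201 - 84054*(-1/19212) = -54911/155201 + 14009/3202 = 1998385787/496953602 ≈ 4.0213)
R(A, B) = A + B
1/((120244 + R(4, 9)*3146) + h) = 1/((120244 + (4 + 9)*3146) + 1998385787/496953602) = 1/((120244 + 13*3146) + 1998385787/496953602) = 1/((120244 + 40898) + 1998385787/496953602) = 1/(161142 + 1998385787/496953602) = 1/(80082095719271/496953602) = 496953602/80082095719271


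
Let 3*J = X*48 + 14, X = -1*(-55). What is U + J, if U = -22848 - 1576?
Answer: -70618/3 ≈ -23539.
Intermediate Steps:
X = 55
U = -24424
J = 2654/3 (J = (55*48 + 14)/3 = (2640 + 14)/3 = (1/3)*2654 = 2654/3 ≈ 884.67)
U + J = -24424 + 2654/3 = -70618/3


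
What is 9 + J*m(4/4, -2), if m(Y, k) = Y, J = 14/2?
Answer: 16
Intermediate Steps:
J = 7 (J = 14*(½) = 7)
9 + J*m(4/4, -2) = 9 + 7*(4/4) = 9 + 7*(4*(¼)) = 9 + 7*1 = 9 + 7 = 16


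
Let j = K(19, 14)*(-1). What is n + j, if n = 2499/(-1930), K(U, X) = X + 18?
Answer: -64259/1930 ≈ -33.295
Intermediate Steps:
K(U, X) = 18 + X
j = -32 (j = (18 + 14)*(-1) = 32*(-1) = -32)
n = -2499/1930 (n = 2499*(-1/1930) = -2499/1930 ≈ -1.2948)
n + j = -2499/1930 - 32 = -64259/1930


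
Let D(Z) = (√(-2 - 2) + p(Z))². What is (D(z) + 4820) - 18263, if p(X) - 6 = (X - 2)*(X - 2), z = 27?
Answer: 384714 + 2524*I ≈ 3.8471e+5 + 2524.0*I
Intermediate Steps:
p(X) = 6 + (-2 + X)² (p(X) = 6 + (X - 2)*(X - 2) = 6 + (-2 + X)*(-2 + X) = 6 + (-2 + X)²)
D(Z) = (6 + (-2 + Z)² + 2*I)² (D(Z) = (√(-2 - 2) + (6 + (-2 + Z)²))² = (√(-4) + (6 + (-2 + Z)²))² = (2*I + (6 + (-2 + Z)²))² = (6 + (-2 + Z)² + 2*I)²)
(D(z) + 4820) - 18263 = ((6 + (-2 + 27)² + 2*I)² + 4820) - 18263 = ((6 + 25² + 2*I)² + 4820) - 18263 = ((6 + 625 + 2*I)² + 4820) - 18263 = ((631 + 2*I)² + 4820) - 18263 = (4820 + (631 + 2*I)²) - 18263 = -13443 + (631 + 2*I)²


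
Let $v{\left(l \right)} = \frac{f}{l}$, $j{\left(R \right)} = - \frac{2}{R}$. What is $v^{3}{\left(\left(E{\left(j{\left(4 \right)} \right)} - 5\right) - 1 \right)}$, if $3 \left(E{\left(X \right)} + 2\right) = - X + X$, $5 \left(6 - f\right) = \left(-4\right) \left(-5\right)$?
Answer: $- \frac{1}{64} \approx -0.015625$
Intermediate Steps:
$f = 2$ ($f = 6 - \frac{\left(-4\right) \left(-5\right)}{5} = 6 - 4 = 2$)
$E{\left(X \right)} = -2$ ($E{\left(X \right)} = -2 + \frac{- X + X}{3} = -2 + \frac{1}{3} \cdot 0 = -2 + 0 = -2$)
$v{\left(l \right)} = \frac{2}{l}$
$v^{3}{\left(\left(E{\left(j{\left(4 \right)} \right)} - 5\right) - 1 \right)} = \left(\frac{2}{\left(-2 - 5\right) - 1}\right)^{3} = \left(\frac{2}{-7 - 1}\right)^{3} = \left(\frac{2}{-8}\right)^{3} = \left(2 \left(- \frac{1}{8}\right)\right)^{3} = \left(- \frac{1}{4}\right)^{3} = - \frac{1}{64}$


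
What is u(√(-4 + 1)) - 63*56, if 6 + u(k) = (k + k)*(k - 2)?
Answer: -3540 - 4*I*√3 ≈ -3540.0 - 6.9282*I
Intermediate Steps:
u(k) = -6 + 2*k*(-2 + k) (u(k) = -6 + (k + k)*(k - 2) = -6 + (2*k)*(-2 + k) = -6 + 2*k*(-2 + k))
u(√(-4 + 1)) - 63*56 = (-6 - 4*√(-4 + 1) + 2*(√(-4 + 1))²) - 63*56 = (-6 - 4*I*√3 + 2*(√(-3))²) - 3528 = (-6 - 4*I*√3 + 2*(I*√3)²) - 3528 = (-6 - 4*I*√3 + 2*(-3)) - 3528 = (-6 - 4*I*√3 - 6) - 3528 = (-12 - 4*I*√3) - 3528 = -3540 - 4*I*√3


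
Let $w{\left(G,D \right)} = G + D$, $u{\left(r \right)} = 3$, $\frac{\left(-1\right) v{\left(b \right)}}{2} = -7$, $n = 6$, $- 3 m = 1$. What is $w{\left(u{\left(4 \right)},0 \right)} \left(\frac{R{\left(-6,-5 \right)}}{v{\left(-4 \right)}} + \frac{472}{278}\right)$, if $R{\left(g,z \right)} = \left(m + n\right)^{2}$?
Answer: $\frac{69907}{5838} \approx 11.974$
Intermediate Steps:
$m = - \frac{1}{3}$ ($m = \left(- \frac{1}{3}\right) 1 = - \frac{1}{3} \approx -0.33333$)
$v{\left(b \right)} = 14$ ($v{\left(b \right)} = \left(-2\right) \left(-7\right) = 14$)
$R{\left(g,z \right)} = \frac{289}{9}$ ($R{\left(g,z \right)} = \left(- \frac{1}{3} + 6\right)^{2} = \left(\frac{17}{3}\right)^{2} = \frac{289}{9}$)
$w{\left(G,D \right)} = D + G$
$w{\left(u{\left(4 \right)},0 \right)} \left(\frac{R{\left(-6,-5 \right)}}{v{\left(-4 \right)}} + \frac{472}{278}\right) = \left(0 + 3\right) \left(\frac{289}{9 \cdot 14} + \frac{472}{278}\right) = 3 \left(\frac{289}{9} \cdot \frac{1}{14} + 472 \cdot \frac{1}{278}\right) = 3 \left(\frac{289}{126} + \frac{236}{139}\right) = 3 \cdot \frac{69907}{17514} = \frac{69907}{5838}$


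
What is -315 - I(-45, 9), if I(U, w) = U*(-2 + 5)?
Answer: -180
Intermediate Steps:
I(U, w) = 3*U (I(U, w) = U*3 = 3*U)
-315 - I(-45, 9) = -315 - 3*(-45) = -315 - 1*(-135) = -315 + 135 = -180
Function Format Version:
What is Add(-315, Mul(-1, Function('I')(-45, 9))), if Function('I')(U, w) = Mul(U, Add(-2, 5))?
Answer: -180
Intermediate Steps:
Function('I')(U, w) = Mul(3, U) (Function('I')(U, w) = Mul(U, 3) = Mul(3, U))
Add(-315, Mul(-1, Function('I')(-45, 9))) = Add(-315, Mul(-1, Mul(3, -45))) = Add(-315, Mul(-1, -135)) = Add(-315, 135) = -180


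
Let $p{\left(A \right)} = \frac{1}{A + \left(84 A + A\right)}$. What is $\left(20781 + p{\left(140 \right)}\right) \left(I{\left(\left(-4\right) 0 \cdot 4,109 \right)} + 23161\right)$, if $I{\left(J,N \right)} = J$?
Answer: $\frac{5794957264801}{12040} \approx 4.8131 \cdot 10^{8}$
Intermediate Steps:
$p{\left(A \right)} = \frac{1}{86 A}$ ($p{\left(A \right)} = \frac{1}{A + 85 A} = \frac{1}{86 A}$)
$\left(20781 + p{\left(140 \right)}\right) \left(I{\left(\left(-4\right) 0 \cdot 4,109 \right)} + 23161\right) = \left(20781 + \frac{1}{86 \cdot 140}\right) \left(\left(-4\right) 0 \cdot 4 + 23161\right) = \left(20781 + \frac{1}{86} \cdot \frac{1}{140}\right) \left(0 \cdot 4 + 23161\right) = \left(20781 + \frac{1}{12040}\right) \left(0 + 23161\right) = \frac{250203241}{12040} \cdot 23161 = \frac{5794957264801}{12040}$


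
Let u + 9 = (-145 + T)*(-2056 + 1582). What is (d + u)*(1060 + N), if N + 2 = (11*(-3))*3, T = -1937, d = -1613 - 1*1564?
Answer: 943351038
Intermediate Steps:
d = -3177 (d = -1613 - 1564 = -3177)
N = -101 (N = -2 + (11*(-3))*3 = -2 - 33*3 = -2 - 99 = -101)
u = 986859 (u = -9 + (-145 - 1937)*(-2056 + 1582) = -9 - 2082*(-474) = -9 + 986868 = 986859)
(d + u)*(1060 + N) = (-3177 + 986859)*(1060 - 101) = 983682*959 = 943351038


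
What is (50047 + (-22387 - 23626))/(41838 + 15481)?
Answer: 4034/57319 ≈ 0.070378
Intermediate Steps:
(50047 + (-22387 - 23626))/(41838 + 15481) = (50047 - 46013)/57319 = 4034*(1/57319) = 4034/57319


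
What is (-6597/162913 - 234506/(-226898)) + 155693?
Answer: 2877585724487277/18482316937 ≈ 1.5569e+5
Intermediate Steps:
(-6597/162913 - 234506/(-226898)) + 155693 = (-6597*1/162913 - 234506*(-1/226898)) + 155693 = (-6597/162913 + 117253/113449) + 155693 = 18353614936/18482316937 + 155693 = 2877585724487277/18482316937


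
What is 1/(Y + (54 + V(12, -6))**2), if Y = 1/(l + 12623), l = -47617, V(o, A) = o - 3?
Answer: 34994/138891185 ≈ 0.00025195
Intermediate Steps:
V(o, A) = -3 + o
Y = -1/34994 (Y = 1/(-47617 + 12623) = 1/(-34994) = -1/34994 ≈ -2.8576e-5)
1/(Y + (54 + V(12, -6))**2) = 1/(-1/34994 + (54 + (-3 + 12))**2) = 1/(-1/34994 + (54 + 9)**2) = 1/(-1/34994 + 63**2) = 1/(-1/34994 + 3969) = 1/(138891185/34994) = 34994/138891185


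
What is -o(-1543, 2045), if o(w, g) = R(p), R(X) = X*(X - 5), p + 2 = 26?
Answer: -456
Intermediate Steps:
p = 24 (p = -2 + 26 = 24)
R(X) = X*(-5 + X)
o(w, g) = 456 (o(w, g) = 24*(-5 + 24) = 24*19 = 456)
-o(-1543, 2045) = -1*456 = -456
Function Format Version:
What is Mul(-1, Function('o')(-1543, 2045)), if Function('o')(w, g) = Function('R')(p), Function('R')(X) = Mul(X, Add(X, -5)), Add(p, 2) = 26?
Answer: -456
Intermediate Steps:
p = 24 (p = Add(-2, 26) = 24)
Function('R')(X) = Mul(X, Add(-5, X))
Function('o')(w, g) = 456 (Function('o')(w, g) = Mul(24, Add(-5, 24)) = Mul(24, 19) = 456)
Mul(-1, Function('o')(-1543, 2045)) = Mul(-1, 456) = -456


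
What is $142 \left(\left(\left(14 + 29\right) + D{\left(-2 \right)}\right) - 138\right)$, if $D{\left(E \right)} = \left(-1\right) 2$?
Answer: $-13774$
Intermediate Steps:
$D{\left(E \right)} = -2$
$142 \left(\left(\left(14 + 29\right) + D{\left(-2 \right)}\right) - 138\right) = 142 \left(\left(\left(14 + 29\right) - 2\right) - 138\right) = 142 \left(\left(43 - 2\right) - 138\right) = 142 \left(41 - 138\right) = 142 \left(-97\right) = -13774$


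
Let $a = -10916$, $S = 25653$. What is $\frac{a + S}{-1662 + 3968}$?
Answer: $\frac{14737}{2306} \approx 6.3907$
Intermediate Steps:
$\frac{a + S}{-1662 + 3968} = \frac{-10916 + 25653}{-1662 + 3968} = \frac{14737}{2306}$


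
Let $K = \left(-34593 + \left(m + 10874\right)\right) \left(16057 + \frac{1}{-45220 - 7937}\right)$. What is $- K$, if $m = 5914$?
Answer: $\frac{5065771461380}{17719} \approx 2.8589 \cdot 10^{8}$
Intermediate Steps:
$K = - \frac{5065771461380}{17719}$ ($K = \left(-34593 + \left(5914 + 10874\right)\right) \left(16057 + \frac{1}{-45220 - 7937}\right) = \left(-34593 + 16788\right) \left(16057 + \frac{1}{-53157}\right) = - 17805 \left(16057 - \frac{1}{53157}\right) = \left(-17805\right) \frac{853541948}{53157} = - \frac{5065771461380}{17719} \approx -2.8589 \cdot 10^{8}$)
$- K = \left(-1\right) \left(- \frac{5065771461380}{17719}\right) = \frac{5065771461380}{17719}$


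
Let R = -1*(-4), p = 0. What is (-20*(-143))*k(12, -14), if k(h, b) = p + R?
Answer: 11440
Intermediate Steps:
R = 4
k(h, b) = 4 (k(h, b) = 0 + 4 = 4)
(-20*(-143))*k(12, -14) = -20*(-143)*4 = 2860*4 = 11440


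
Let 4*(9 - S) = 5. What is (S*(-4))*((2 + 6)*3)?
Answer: -744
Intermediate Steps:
S = 31/4 (S = 9 - 1/4*5 = 9 - 5/4 = 31/4 ≈ 7.7500)
(S*(-4))*((2 + 6)*3) = ((31/4)*(-4))*((2 + 6)*3) = -248*3 = -31*24 = -744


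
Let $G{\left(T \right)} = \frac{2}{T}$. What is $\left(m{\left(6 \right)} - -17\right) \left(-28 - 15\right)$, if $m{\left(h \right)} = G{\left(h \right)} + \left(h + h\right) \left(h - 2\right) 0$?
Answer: $- \frac{2236}{3} \approx -745.33$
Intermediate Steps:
$m{\left(h \right)} = \frac{2}{h}$ ($m{\left(h \right)} = \frac{2}{h} + \left(h + h\right) \left(h - 2\right) 0 = \frac{2}{h} + 2 h \left(-2 + h\right) 0 = \frac{2}{h} + 0 = \frac{2}{h}$)
$\left(m{\left(6 \right)} - -17\right) \left(-28 - 15\right) = \left(\frac{2}{6} - -17\right) \left(-28 - 15\right) = \left(2 \cdot \frac{1}{6} + 17\right) \left(-43\right) = \left(\frac{1}{3} + 17\right) \left(-43\right) = \frac{52}{3} \left(-43\right) = - \frac{2236}{3}$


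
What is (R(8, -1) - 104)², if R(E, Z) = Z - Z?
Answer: 10816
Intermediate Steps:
R(E, Z) = 0
(R(8, -1) - 104)² = (0 - 104)² = (-104)² = 10816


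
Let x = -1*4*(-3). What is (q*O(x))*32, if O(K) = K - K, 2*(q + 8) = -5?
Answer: 0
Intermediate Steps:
x = 12 (x = -4*(-3) = 12)
q = -21/2 (q = -8 + (1/2)*(-5) = -8 - 5/2 = -21/2 ≈ -10.500)
O(K) = 0
(q*O(x))*32 = -21/2*0*32 = 0*32 = 0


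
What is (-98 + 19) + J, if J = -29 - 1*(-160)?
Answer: 52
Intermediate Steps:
J = 131 (J = -29 + 160 = 131)
(-98 + 19) + J = (-98 + 19) + 131 = -79 + 131 = 52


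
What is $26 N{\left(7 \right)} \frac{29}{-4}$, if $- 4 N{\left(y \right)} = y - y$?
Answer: $0$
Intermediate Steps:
$N{\left(y \right)} = 0$ ($N{\left(y \right)} = - \frac{y - y}{4} = \left(- \frac{1}{4}\right) 0 = 0$)
$26 N{\left(7 \right)} \frac{29}{-4} = 26 \cdot 0 \frac{29}{-4} = 0 \cdot 29 \left(- \frac{1}{4}\right) = 0 \left(- \frac{29}{4}\right) = 0$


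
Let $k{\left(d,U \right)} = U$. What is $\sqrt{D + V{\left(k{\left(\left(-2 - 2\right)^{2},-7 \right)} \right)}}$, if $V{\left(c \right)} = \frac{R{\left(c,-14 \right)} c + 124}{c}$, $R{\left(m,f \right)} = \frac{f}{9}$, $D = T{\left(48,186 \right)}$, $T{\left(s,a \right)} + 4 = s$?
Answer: $\frac{\sqrt{10906}}{21} \approx 4.9729$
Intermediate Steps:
$T{\left(s,a \right)} = -4 + s$
$D = 44$ ($D = -4 + 48 = 44$)
$R{\left(m,f \right)} = \frac{f}{9}$ ($R{\left(m,f \right)} = f \frac{1}{9} = \frac{f}{9}$)
$V{\left(c \right)} = \frac{124 - \frac{14 c}{9}}{c}$ ($V{\left(c \right)} = \frac{\frac{1}{9} \left(-14\right) c + 124}{c} = \frac{- \frac{14 c}{9} + 124}{c} = \frac{124 - \frac{14 c}{9}}{c}$)
$\sqrt{D + V{\left(k{\left(\left(-2 - 2\right)^{2},-7 \right)} \right)}} = \sqrt{44 + \left(- \frac{14}{9} + \frac{124}{-7}\right)} = \sqrt{44 + \left(- \frac{14}{9} + 124 \left(- \frac{1}{7}\right)\right)} = \sqrt{44 - \frac{1214}{63}} = \sqrt{\frac{1558}{63}} = \frac{\sqrt{10906}}{21}$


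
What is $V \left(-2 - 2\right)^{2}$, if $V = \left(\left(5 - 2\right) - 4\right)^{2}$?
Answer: $16$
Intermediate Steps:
$V = 1$ ($V = \left(\left(5 - 2\right) - 4\right)^{2} = \left(3 - 4\right)^{2} = \left(-1\right)^{2} = 1$)
$V \left(-2 - 2\right)^{2} = 1 \left(-2 - 2\right)^{2} = 1 \left(-4\right)^{2} = 1 \cdot 16 = 16$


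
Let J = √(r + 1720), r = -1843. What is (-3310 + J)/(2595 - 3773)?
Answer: 1655/589 - I*√123/1178 ≈ 2.8098 - 0.0094147*I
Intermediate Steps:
J = I*√123 (J = √(-1843 + 1720) = √(-123) = I*√123 ≈ 11.091*I)
(-3310 + J)/(2595 - 3773) = (-3310 + I*√123)/(2595 - 3773) = (-3310 + I*√123)/(-1178) = (-3310 + I*√123)*(-1/1178) = 1655/589 - I*√123/1178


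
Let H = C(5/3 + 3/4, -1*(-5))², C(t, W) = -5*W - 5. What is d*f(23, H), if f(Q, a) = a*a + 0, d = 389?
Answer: 315090000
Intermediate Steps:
C(t, W) = -5 - 5*W
H = 900 (H = (-5 - (-5)*(-5))² = (-5 - 5*5)² = (-5 - 25)² = (-30)² = 900)
f(Q, a) = a² (f(Q, a) = a² + 0 = a²)
d*f(23, H) = 389*900² = 389*810000 = 315090000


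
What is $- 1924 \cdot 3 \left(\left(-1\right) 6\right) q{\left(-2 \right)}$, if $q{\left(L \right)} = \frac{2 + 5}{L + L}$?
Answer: $-60606$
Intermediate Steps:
$q{\left(L \right)} = \frac{7}{2 L}$
$- 1924 \cdot 3 \left(\left(-1\right) 6\right) q{\left(-2 \right)} = - 1924 \cdot 3 \left(\left(-1\right) 6\right) \frac{7}{2 \left(-2\right)} = - 1924 \cdot 3 \left(-6\right) \frac{7}{2} \left(- \frac{1}{2}\right) = - 1924 \left(\left(-18\right) \left(- \frac{7}{4}\right)\right) = \left(-1924\right) \frac{63}{2} = -60606$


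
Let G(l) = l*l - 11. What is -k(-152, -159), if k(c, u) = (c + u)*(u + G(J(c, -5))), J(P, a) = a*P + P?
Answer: 114912634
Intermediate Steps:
J(P, a) = P + P*a (J(P, a) = P*a + P = P + P*a)
G(l) = -11 + l**2 (G(l) = l**2 - 11 = -11 + l**2)
k(c, u) = (c + u)*(-11 + u + 16*c**2) (k(c, u) = (c + u)*(u + (-11 + (c*(1 - 5))**2)) = (c + u)*(u + (-11 + (c*(-4))**2)) = (c + u)*(u + (-11 + (-4*c)**2)) = (c + u)*(u + (-11 + 16*c**2)) = (c + u)*(-11 + u + 16*c**2))
-k(-152, -159) = -((-159)**2 - 152*(-159) - 152*(-11 + 16*(-152)**2) - 159*(-11 + 16*(-152)**2)) = -(25281 + 24168 - 152*(-11 + 16*23104) - 159*(-11 + 16*23104)) = -(25281 + 24168 - 152*(-11 + 369664) - 159*(-11 + 369664)) = -(25281 + 24168 - 152*369653 - 159*369653) = -(25281 + 24168 - 56187256 - 58774827) = -1*(-114912634) = 114912634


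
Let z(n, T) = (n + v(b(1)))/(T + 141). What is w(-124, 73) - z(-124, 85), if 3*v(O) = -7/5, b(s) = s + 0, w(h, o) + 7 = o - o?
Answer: -21863/3390 ≈ -6.4493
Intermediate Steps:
w(h, o) = -7 (w(h, o) = -7 + (o - o) = -7 + 0 = -7)
b(s) = s
v(O) = -7/15 (v(O) = (-7/5)/3 = (-7*⅕)/3 = (⅓)*(-7/5) = -7/15)
z(n, T) = (-7/15 + n)/(141 + T) (z(n, T) = (n - 7/15)/(T + 141) = (-7/15 + n)/(141 + T))
w(-124, 73) - z(-124, 85) = -7 - (-7/15 - 124)/(141 + 85) = -7 - (-1867)/(226*15) = -7 - 1*(-1867/3390) = -7 + 1867/3390 = -21863/3390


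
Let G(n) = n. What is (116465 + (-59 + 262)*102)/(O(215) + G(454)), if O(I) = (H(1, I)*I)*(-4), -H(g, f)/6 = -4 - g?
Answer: -137171/25346 ≈ -5.4119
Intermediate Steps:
H(g, f) = 24 + 6*g (H(g, f) = -6*(-4 - g) = 24 + 6*g)
O(I) = -120*I (O(I) = ((24 + 6*1)*I)*(-4) = ((24 + 6)*I)*(-4) = (30*I)*(-4) = -120*I)
(116465 + (-59 + 262)*102)/(O(215) + G(454)) = (116465 + (-59 + 262)*102)/(-120*215 + 454) = (116465 + 203*102)/(-25800 + 454) = (116465 + 20706)/(-25346) = 137171*(-1/25346) = -137171/25346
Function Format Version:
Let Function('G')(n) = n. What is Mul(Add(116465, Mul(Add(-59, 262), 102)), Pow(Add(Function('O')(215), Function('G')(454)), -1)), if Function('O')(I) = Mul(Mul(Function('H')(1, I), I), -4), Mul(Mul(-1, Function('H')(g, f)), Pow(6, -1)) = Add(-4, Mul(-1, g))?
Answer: Rational(-137171, 25346) ≈ -5.4119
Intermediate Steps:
Function('H')(g, f) = Add(24, Mul(6, g)) (Function('H')(g, f) = Mul(-6, Add(-4, Mul(-1, g))) = Add(24, Mul(6, g)))
Function('O')(I) = Mul(-120, I) (Function('O')(I) = Mul(Mul(Add(24, Mul(6, 1)), I), -4) = Mul(Mul(Add(24, 6), I), -4) = Mul(Mul(30, I), -4) = Mul(-120, I))
Mul(Add(116465, Mul(Add(-59, 262), 102)), Pow(Add(Function('O')(215), Function('G')(454)), -1)) = Mul(Add(116465, Mul(Add(-59, 262), 102)), Pow(Add(Mul(-120, 215), 454), -1)) = Mul(Add(116465, Mul(203, 102)), Pow(Add(-25800, 454), -1)) = Mul(Add(116465, 20706), Pow(-25346, -1)) = Mul(137171, Rational(-1, 25346)) = Rational(-137171, 25346)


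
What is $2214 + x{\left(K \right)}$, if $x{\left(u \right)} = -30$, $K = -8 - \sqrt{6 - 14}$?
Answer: $2184$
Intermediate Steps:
$K = -8 - 2 i \sqrt{2}$ ($K = -8 - \sqrt{-8} = -8 - 2 i \sqrt{2} \approx -8.0 - 2.8284 i$)
$2214 + x{\left(K \right)} = 2214 - 30 = 2184$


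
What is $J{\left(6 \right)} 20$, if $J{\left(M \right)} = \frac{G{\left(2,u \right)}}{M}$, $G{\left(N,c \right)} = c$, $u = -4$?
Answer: $- \frac{40}{3} \approx -13.333$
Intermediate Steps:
$J{\left(M \right)} = - \frac{4}{M}$
$J{\left(6 \right)} 20 = - \frac{4}{6} \cdot 20 = \left(-4\right) \frac{1}{6} \cdot 20 = \left(- \frac{2}{3}\right) 20 = - \frac{40}{3}$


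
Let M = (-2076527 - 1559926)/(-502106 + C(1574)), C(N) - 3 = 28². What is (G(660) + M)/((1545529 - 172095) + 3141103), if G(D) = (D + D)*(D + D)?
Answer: 873501862053/2263223174303 ≈ 0.38595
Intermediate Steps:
C(N) = 787 (C(N) = 3 + 28² = 3 + 784 = 787)
G(D) = 4*D² (G(D) = (2*D)*(2*D) = 4*D²)
M = 3636453/501319 (M = (-2076527 - 1559926)/(-502106 + 787) = -3636453/(-501319) = -3636453*(-1/501319) = 3636453/501319 ≈ 7.2538)
(G(660) + M)/((1545529 - 172095) + 3141103) = (4*660² + 3636453/501319)/((1545529 - 172095) + 3141103) = (4*435600 + 3636453/501319)/(1373434 + 3141103) = (1742400 + 3636453/501319)/4514537 = (873501862053/501319)*(1/4514537) = 873501862053/2263223174303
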